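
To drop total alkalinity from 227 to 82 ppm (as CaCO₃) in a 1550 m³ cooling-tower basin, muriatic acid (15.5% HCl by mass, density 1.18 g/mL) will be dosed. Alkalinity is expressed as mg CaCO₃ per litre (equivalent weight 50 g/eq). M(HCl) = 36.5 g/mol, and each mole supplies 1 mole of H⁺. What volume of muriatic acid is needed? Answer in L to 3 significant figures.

Volume: 1550 m³ = 1,550,000 L.
Alkalinity to neutralize: (227 − 82) = 145 mg/L as CaCO₃ × 1,550,000 L = 224,800 g as CaCO₃.
Equivalents of H⁺ required: 224,800 ÷ 50 g/eq = 4495 eq = 4495 mol HCl.
Mass of HCl: 4495 × 36.5 = 164,100 g.
Mass of 15.5% solution: 164,100 / 0.155 = 1,058,000 g.
Volume: 1,058,000 g ÷ 1.18 g/mL = 897,000 mL.

897 L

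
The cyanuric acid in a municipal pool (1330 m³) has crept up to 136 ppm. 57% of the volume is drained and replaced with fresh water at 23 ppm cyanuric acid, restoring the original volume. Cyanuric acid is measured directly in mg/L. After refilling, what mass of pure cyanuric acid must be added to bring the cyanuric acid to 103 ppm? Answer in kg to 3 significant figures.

Volume: 1330 m³ = 1,330,000 L.
After draining 57% and refilling: 136 × 0.43 + 23 × 0.57 = 71.59 ppm.
Deficit to target: 103 − 71.59 = 31.41 mg/L.
Mass: 31.41 mg/L × 1,330,000 L = 41,780 g cyanuric acid.

41.8 kg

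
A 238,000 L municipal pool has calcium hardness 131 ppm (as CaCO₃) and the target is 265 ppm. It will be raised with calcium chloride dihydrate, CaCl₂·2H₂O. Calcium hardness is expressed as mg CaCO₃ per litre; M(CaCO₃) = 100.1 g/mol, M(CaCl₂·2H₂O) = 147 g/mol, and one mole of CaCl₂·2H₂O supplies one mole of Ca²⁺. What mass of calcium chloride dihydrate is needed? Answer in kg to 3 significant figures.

46.8 kg

Hardness to add: (265 − 131) = 134 mg/L as CaCO₃ × 238,000 L = 31,890 g as CaCO₃.
Moles of Ca²⁺ (1 mol Ca²⁺ ≡ 1 mol CaCO₃): 31,890 / 100.1 g/mol = 318.6 mol.
Mass of CaCl₂·2H₂O: 318.6 × 147 = 46,830 g.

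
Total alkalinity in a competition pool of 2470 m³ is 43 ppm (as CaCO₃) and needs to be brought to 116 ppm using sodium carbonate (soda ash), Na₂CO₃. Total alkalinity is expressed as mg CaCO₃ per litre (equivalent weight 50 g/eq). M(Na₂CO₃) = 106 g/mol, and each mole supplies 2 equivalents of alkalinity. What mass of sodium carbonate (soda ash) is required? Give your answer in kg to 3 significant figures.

Volume: 2470 m³ = 2,470,000 L.
Alkalinity to add: (116 − 43) = 73 mg/L as CaCO₃ × 2,470,000 L = 180,300 g as CaCO₃.
Equivalents: 180,300 g ÷ 50 g/eq = 3606 eq.
Each mole of Na₂CO₃ supplies 2 eq, so 3606 / 2 = 1803 mol.
Mass: 1803 mol × 106 g/mol = 191,100 g.

191 kg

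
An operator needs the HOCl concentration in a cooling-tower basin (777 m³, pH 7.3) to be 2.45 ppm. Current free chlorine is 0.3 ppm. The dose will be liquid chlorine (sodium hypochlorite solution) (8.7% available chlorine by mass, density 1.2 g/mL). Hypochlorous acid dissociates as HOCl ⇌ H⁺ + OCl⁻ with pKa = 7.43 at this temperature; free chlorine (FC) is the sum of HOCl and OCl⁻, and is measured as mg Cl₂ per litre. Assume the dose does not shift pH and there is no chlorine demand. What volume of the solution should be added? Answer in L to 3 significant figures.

29.5 L

Volume: 777 m³ = 777,000 L.
[OCl⁻]/[HOCl] = 10^(pH − pKa) = 10^(7.3 − 7.43) = 0.7413; fraction as HOCl = 1/(1 + 0.7413) = 0.5743.
Free chlorine required for 2.45 ppm HOCl: 2.45 / 0.5743 = 4.266 ppm.
FC to add: 4.266 − 0.3 = 3.966 mg/L as Cl₂.
Cl₂ equivalent: 3.966 mg/L × 777,000 L = 3082 g.
Product at 8.7% available Cl: 3082 / 0.087 = 35,420 g.
Volume: 35,420 g ÷ 1.2 g/mL = 29,520 mL.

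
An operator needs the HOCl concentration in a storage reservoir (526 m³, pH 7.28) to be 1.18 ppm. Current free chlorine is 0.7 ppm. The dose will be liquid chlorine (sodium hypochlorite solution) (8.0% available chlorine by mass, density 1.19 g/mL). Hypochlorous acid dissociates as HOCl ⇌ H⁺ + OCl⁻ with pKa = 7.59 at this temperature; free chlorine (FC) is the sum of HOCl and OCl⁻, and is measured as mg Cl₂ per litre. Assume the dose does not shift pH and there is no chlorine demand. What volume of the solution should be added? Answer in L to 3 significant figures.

Volume: 526 m³ = 526,000 L.
[OCl⁻]/[HOCl] = 10^(pH − pKa) = 10^(7.28 − 7.59) = 0.4898; fraction as HOCl = 1/(1 + 0.4898) = 0.6712.
Free chlorine required for 1.18 ppm HOCl: 1.18 / 0.6712 = 1.758 ppm.
FC to add: 1.758 − 0.7 = 1.058 mg/L as Cl₂.
Cl₂ equivalent: 1.058 mg/L × 526,000 L = 556.5 g.
Product at 8.0% available Cl: 556.5 / 0.08 = 6956 g.
Volume: 6956 g ÷ 1.19 g/mL = 5845 mL.

5.85 L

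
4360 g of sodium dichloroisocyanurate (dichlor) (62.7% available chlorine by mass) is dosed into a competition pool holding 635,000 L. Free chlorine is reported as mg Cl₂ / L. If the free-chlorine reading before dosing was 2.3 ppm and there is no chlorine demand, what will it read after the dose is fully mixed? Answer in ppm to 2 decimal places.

6.61 ppm

Available chlorine delivered: 4360 g × 0.627 = 2734 g as Cl₂.
Concentration rise: 2734 g / 635,000 L = 4.305 mg/L = 4.31 ppm.
Final FC: 2.3 + 4.31 = 6.61 ppm.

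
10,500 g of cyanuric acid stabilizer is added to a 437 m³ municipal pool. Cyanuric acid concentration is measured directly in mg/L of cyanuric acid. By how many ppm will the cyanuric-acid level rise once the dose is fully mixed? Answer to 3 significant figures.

Volume: 437 m³ = 437,000 L.
Rise: 10,500 g / 437,000 L × 1000 = 24.03 mg/L.

24.0 ppm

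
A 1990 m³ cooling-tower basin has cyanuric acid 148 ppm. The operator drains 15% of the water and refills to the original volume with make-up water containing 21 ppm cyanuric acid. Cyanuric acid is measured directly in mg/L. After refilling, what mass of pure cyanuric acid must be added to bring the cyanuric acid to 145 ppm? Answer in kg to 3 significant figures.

31.9 kg

Volume: 1990 m³ = 1,990,000 L.
After draining 15% and refilling: 148 × 0.85 + 21 × 0.15 = 128.95 ppm.
Deficit to target: 145 − 128.95 = 16.05 mg/L.
Mass: 16.05 mg/L × 1,990,000 L = 31,940 g cyanuric acid.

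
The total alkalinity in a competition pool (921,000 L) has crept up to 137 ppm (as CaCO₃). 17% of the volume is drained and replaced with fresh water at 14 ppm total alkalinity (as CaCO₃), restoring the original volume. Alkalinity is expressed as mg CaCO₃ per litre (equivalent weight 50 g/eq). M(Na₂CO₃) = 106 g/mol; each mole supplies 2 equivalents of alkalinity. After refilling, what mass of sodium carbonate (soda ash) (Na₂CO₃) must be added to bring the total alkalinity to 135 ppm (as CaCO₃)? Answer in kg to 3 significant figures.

18.5 kg

After draining 17% and refilling: 137 × 0.83 + 14 × 0.17 = 116.09 ppm.
Deficit to target: 135 − 116.09 = 18.91 mg/L.
As CaCO₃: 18.91 mg/L × 921,000 L = 17,420 g; ÷ 50 g/eq ÷ 2 = 174.2 mol Na₂CO₃.
Mass: 174.2 × 106 = 18,460 g.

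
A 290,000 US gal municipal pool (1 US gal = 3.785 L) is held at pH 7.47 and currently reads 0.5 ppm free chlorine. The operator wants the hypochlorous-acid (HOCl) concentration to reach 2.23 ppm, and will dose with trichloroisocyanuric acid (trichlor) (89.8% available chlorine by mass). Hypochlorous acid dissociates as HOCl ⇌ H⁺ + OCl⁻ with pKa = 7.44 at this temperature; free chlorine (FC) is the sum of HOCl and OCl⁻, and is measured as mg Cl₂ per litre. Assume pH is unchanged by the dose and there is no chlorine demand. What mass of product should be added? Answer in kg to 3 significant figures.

5.04 kg

Volume: 290,000 US gal × 3.785 L/gal = 1,097,650 L.
[OCl⁻]/[HOCl] = 10^(pH − pKa) = 10^(7.47 − 7.44) = 1.072; fraction as HOCl = 1/(1 + 1.072) = 0.4827.
Free chlorine required for 2.23 ppm HOCl: 2.23 / 0.4827 = 4.619 ppm.
FC to add: 4.619 − 0.5 = 4.119 mg/L as Cl₂.
Cl₂ equivalent: 4.119 mg/L × 1,097,650 L = 4522 g.
Product at 89.8% available Cl: 4522 / 0.898 = 5035 g.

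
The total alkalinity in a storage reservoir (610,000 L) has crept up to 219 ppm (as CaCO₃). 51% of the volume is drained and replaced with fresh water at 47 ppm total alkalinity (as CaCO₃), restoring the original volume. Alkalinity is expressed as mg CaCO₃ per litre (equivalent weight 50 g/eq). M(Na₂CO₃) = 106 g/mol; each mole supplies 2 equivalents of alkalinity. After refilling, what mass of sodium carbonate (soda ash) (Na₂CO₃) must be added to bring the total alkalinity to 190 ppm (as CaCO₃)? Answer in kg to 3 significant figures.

38.0 kg

After draining 51% and refilling: 219 × 0.49 + 47 × 0.51 = 131.28 ppm.
Deficit to target: 190 − 131.28 = 58.72 mg/L.
As CaCO₃: 58.72 mg/L × 610,000 L = 35,820 g; ÷ 50 g/eq ÷ 2 = 358.2 mol Na₂CO₃.
Mass: 358.2 × 106 = 37,970 g.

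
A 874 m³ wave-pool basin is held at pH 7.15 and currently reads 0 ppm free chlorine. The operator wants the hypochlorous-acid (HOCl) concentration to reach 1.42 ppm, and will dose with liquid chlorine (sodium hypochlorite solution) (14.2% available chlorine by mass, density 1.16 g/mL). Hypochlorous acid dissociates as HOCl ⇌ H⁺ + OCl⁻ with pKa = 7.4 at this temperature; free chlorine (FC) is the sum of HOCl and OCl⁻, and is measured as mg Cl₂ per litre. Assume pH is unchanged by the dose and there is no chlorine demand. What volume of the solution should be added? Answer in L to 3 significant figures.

Volume: 874 m³ = 874,000 L.
[OCl⁻]/[HOCl] = 10^(pH − pKa) = 10^(7.15 − 7.4) = 0.5623; fraction as HOCl = 1/(1 + 0.5623) = 0.6401.
Free chlorine required for 1.42 ppm HOCl: 1.42 / 0.6401 = 2.219 ppm.
FC to add: 2.219 − 0 = 2.219 mg/L as Cl₂.
Cl₂ equivalent: 2.219 mg/L × 874,000 L = 1939 g.
Product at 14.2% available Cl: 1939 / 0.142 = 13,650 g.
Volume: 13,650 g ÷ 1.16 g/mL = 11,770 mL.

11.8 L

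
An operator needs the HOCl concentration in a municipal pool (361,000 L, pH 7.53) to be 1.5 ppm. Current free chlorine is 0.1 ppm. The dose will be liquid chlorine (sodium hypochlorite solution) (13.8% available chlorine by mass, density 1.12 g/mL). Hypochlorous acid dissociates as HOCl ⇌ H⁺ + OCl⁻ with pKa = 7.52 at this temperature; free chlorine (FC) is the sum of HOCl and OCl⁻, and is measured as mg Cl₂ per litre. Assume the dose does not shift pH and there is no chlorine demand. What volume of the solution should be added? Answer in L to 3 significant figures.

6.86 L

[OCl⁻]/[HOCl] = 10^(pH − pKa) = 10^(7.53 − 7.52) = 1.023; fraction as HOCl = 1/(1 + 1.023) = 0.4942.
Free chlorine required for 1.5 ppm HOCl: 1.5 / 0.4942 = 3.035 ppm.
FC to add: 3.035 − 0.1 = 2.935 mg/L as Cl₂.
Cl₂ equivalent: 2.935 mg/L × 361,000 L = 1060 g.
Product at 13.8% available Cl: 1060 / 0.138 = 7678 g.
Volume: 7678 g ÷ 1.12 g/mL = 6855 mL.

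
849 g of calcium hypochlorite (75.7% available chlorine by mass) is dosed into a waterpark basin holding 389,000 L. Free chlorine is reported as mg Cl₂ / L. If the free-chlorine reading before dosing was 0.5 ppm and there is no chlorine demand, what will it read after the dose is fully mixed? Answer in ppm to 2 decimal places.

2.15 ppm

Available chlorine delivered: 849 g × 0.757 = 642.7 g as Cl₂.
Concentration rise: 642.7 g / 389,000 L = 1.652 mg/L = 1.65 ppm.
Final FC: 0.5 + 1.65 = 2.15 ppm.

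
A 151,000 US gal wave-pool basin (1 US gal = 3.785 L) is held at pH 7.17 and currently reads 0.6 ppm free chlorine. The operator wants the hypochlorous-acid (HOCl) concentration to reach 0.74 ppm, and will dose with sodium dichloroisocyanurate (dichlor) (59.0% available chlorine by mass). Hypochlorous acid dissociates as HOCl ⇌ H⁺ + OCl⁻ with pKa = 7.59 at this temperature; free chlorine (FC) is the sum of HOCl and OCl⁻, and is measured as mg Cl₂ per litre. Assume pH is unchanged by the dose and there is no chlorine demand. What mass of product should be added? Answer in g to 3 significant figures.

408 g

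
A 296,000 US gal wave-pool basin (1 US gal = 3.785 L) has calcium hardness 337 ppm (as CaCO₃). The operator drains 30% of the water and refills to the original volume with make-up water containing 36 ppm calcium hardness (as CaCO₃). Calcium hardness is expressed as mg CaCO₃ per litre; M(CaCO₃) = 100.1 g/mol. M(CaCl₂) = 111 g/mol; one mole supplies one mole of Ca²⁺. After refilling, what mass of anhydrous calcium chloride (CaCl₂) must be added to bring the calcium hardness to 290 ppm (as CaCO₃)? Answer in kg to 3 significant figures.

Volume: 296,000 US gal × 3.785 L/gal = 1,120,360 L.
After draining 30% and refilling: 337 × 0.70 + 36 × 0.30 = 246.7 ppm.
Deficit to target: 290 − 246.7 = 43.3 mg/L.
As CaCO₃: 43.3 mg/L × 1,120,360 L = 48,510 g; ÷ 100.1 = 484.6 mol Ca²⁺.
Mass: 484.6 × 111 = 53,790 g.

53.8 kg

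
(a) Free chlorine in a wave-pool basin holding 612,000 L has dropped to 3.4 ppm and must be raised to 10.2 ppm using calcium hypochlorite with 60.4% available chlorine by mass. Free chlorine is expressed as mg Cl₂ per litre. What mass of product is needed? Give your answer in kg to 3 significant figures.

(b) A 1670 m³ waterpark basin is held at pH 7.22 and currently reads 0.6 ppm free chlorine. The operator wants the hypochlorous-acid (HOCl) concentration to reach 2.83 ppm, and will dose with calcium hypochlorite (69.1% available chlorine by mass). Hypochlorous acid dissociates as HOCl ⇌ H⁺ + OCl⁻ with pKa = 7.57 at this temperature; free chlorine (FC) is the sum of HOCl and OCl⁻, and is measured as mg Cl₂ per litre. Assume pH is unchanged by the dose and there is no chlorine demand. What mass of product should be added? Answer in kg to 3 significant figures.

(a) 6.89 kg; (b) 8.44 kg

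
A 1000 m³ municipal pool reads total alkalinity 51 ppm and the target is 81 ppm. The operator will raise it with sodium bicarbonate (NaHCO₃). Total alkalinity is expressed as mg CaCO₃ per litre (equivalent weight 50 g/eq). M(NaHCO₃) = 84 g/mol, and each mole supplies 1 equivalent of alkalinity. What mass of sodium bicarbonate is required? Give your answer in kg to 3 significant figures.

50.4 kg

Volume: 1000 m³ = 1,000,000 L.
Alkalinity to add: (81 − 51) = 30 mg/L as CaCO₃ × 1,000,000 L = 30,000 g as CaCO₃.
Equivalents: 30,000 g ÷ 50 g/eq = 600 eq.
NaHCO₃ supplies 1 eq per mole → 600 mol.
Mass: 600 mol × 84 g/mol = 50,400 g.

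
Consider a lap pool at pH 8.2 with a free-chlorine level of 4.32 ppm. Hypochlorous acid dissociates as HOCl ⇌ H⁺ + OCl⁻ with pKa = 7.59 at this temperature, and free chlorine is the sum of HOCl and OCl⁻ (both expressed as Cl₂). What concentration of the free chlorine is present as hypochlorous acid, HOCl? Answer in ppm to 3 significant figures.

0.851 ppm

[OCl⁻]/[HOCl] = 10^(pH − pKa) = 10^(8.2 − 7.59) = 10^0.61 = 4.074.
Fraction as HOCl = 1 / (1 + 4.074) = 0.1971.
HOCl = 0.1971 × 4.32 ppm = 0.8514 ppm.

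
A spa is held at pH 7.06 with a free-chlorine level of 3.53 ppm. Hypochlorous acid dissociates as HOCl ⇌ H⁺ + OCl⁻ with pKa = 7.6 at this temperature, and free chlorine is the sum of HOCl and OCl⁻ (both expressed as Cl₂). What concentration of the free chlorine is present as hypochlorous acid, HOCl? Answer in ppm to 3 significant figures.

[OCl⁻]/[HOCl] = 10^(pH − pKa) = 10^(7.06 − 7.6) = 10^-0.54 = 0.2884.
Fraction as HOCl = 1 / (1 + 0.2884) = 0.7762.
HOCl = 0.7762 × 3.53 ppm = 2.74 ppm.

2.74 ppm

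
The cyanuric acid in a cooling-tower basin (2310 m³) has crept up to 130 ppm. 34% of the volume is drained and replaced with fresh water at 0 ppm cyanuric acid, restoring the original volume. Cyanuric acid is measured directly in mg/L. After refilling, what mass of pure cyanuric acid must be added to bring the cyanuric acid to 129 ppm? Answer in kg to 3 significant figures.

99.8 kg

Volume: 2310 m³ = 2,310,000 L.
After draining 34% and refilling: 130 × 0.66 + 0 × 0.34 = 85.8 ppm.
Deficit to target: 129 − 85.8 = 43.2 mg/L.
Mass: 43.2 mg/L × 2,310,000 L = 99,790 g cyanuric acid.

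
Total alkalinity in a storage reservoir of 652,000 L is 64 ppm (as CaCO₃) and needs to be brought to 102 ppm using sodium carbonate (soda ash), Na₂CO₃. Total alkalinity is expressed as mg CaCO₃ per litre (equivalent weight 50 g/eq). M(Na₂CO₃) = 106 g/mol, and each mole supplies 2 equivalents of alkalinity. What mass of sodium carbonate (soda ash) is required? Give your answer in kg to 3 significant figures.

26.3 kg

Alkalinity to add: (102 − 64) = 38 mg/L as CaCO₃ × 652,000 L = 24,780 g as CaCO₃.
Equivalents: 24,780 g ÷ 50 g/eq = 495.5 eq.
Each mole of Na₂CO₃ supplies 2 eq, so 495.5 / 2 = 247.8 mol.
Mass: 247.8 mol × 106 g/mol = 26,260 g.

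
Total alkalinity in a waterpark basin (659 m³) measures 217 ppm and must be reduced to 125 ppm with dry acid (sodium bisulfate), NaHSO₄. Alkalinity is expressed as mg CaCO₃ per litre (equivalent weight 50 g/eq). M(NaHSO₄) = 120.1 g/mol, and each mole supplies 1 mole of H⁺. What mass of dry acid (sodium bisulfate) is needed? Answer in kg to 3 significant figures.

146 kg

Volume: 659 m³ = 659,000 L.
Alkalinity to neutralize: (217 − 125) = 92 mg/L as CaCO₃ × 659,000 L = 60,630 g as CaCO₃.
Equivalents of H⁺ required: 60,630 ÷ 50 g/eq = 1213 eq = 1213 mol NaHSO₄.
Mass of NaHSO₄: 1213 × 120.1 = 145,600 g.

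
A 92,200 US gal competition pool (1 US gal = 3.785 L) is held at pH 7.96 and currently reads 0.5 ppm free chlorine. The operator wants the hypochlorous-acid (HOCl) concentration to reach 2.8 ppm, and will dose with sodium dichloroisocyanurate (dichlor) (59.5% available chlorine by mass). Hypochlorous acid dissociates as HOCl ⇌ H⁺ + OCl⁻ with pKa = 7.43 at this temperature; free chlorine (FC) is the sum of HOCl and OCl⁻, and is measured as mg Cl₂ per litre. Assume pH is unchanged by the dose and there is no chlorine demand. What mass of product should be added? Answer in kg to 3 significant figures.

Volume: 92,200 US gal × 3.785 L/gal = 348,977 L.
[OCl⁻]/[HOCl] = 10^(pH − pKa) = 10^(7.96 − 7.43) = 3.388; fraction as HOCl = 1/(1 + 3.388) = 0.2279.
Free chlorine required for 2.8 ppm HOCl: 2.8 / 0.2279 = 12.29 ppm.
FC to add: 12.29 − 0.5 = 11.79 mg/L as Cl₂.
Cl₂ equivalent: 11.79 mg/L × 348,977 L = 4114 g.
Product at 59.5% available Cl: 4114 / 0.595 = 6914 g.

6.91 kg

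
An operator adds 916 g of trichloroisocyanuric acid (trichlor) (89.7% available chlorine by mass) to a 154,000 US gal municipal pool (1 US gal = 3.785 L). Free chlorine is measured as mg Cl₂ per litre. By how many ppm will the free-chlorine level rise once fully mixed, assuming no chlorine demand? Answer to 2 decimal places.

1.41 ppm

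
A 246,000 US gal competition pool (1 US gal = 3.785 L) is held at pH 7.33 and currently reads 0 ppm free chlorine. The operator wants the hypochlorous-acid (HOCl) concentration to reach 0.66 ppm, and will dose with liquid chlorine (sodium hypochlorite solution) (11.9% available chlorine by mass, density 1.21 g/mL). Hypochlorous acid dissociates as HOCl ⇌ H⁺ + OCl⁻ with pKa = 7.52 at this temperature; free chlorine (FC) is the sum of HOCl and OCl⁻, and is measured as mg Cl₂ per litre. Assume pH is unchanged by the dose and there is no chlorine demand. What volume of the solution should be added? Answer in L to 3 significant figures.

7.02 L

Volume: 246,000 US gal × 3.785 L/gal = 931,110 L.
[OCl⁻]/[HOCl] = 10^(pH − pKa) = 10^(7.33 − 7.52) = 0.6457; fraction as HOCl = 1/(1 + 0.6457) = 0.6077.
Free chlorine required for 0.66 ppm HOCl: 0.66 / 0.6077 = 1.086 ppm.
FC to add: 1.086 − 0 = 1.086 mg/L as Cl₂.
Cl₂ equivalent: 1.086 mg/L × 931,110 L = 1011 g.
Product at 11.9% available Cl: 1011 / 0.119 = 8498 g.
Volume: 8498 g ÷ 1.21 g/mL = 7023 mL.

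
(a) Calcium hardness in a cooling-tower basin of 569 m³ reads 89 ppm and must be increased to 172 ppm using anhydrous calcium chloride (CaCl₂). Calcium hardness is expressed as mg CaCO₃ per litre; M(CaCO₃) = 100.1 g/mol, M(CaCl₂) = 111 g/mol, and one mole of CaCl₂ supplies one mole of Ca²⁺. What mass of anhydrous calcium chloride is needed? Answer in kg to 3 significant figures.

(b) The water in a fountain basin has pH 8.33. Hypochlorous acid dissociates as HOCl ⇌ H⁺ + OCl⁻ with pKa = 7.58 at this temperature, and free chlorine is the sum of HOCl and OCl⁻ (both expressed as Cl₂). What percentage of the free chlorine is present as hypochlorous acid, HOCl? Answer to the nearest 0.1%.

(a) 52.4 kg; (b) 15.1%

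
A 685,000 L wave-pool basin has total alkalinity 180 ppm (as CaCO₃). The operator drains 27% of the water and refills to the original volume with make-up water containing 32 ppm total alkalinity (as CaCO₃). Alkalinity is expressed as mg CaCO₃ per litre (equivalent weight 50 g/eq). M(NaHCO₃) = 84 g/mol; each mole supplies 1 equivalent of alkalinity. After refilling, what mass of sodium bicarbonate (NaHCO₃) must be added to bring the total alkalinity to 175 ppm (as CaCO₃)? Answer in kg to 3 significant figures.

After draining 27% and refilling: 180 × 0.73 + 32 × 0.27 = 140.04 ppm.
Deficit to target: 175 − 140.04 = 34.96 mg/L.
As CaCO₃: 34.96 mg/L × 685,000 L = 23,950 g; ÷ 50 g/eq ÷ 1 = 479 mol NaHCO₃.
Mass: 479 × 84 = 40,230 g.

40.2 kg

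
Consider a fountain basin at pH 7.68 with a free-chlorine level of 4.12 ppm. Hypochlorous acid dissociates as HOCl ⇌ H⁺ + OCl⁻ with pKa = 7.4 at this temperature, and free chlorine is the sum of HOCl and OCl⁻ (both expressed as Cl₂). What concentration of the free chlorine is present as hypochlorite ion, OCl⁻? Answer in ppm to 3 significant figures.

2.70 ppm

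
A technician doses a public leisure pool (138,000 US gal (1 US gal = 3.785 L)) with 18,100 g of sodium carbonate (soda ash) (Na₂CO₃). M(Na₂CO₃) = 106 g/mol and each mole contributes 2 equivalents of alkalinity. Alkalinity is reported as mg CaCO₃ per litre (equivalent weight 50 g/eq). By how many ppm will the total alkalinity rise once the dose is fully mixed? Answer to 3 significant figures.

Volume: 138,000 US gal × 3.785 L/gal = 522,330 L.
Moles of Na₂CO₃: 18,100 g ÷ 106 g/mol = 170.8 mol → 341.5 eq of alkalinity.
As CaCO₃: 341.5 eq × 50 g/eq = 17,080 g.
Rise: 17,080 g / 522,330 L × 1000 = 32.69 mg/L.

32.7 ppm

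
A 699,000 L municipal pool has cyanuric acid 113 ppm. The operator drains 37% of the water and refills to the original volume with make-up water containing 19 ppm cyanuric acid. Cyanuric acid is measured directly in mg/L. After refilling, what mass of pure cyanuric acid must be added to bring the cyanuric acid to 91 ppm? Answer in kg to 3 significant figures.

8.93 kg

After draining 37% and refilling: 113 × 0.63 + 19 × 0.37 = 78.22 ppm.
Deficit to target: 91 − 78.22 = 12.78 mg/L.
Mass: 12.78 mg/L × 699,000 L = 8933 g cyanuric acid.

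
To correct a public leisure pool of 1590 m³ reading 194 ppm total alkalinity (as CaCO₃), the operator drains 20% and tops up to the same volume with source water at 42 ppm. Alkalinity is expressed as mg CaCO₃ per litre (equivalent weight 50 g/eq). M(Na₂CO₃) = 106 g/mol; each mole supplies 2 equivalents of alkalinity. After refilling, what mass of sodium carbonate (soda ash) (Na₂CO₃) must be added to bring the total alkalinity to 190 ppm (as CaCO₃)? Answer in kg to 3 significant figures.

44.5 kg

Volume: 1590 m³ = 1,590,000 L.
After draining 20% and refilling: 194 × 0.80 + 42 × 0.20 = 163.6 ppm.
Deficit to target: 190 − 163.6 = 26.4 mg/L.
As CaCO₃: 26.4 mg/L × 1,590,000 L = 41,980 g; ÷ 50 g/eq ÷ 2 = 419.8 mol Na₂CO₃.
Mass: 419.8 × 106 = 44,490 g.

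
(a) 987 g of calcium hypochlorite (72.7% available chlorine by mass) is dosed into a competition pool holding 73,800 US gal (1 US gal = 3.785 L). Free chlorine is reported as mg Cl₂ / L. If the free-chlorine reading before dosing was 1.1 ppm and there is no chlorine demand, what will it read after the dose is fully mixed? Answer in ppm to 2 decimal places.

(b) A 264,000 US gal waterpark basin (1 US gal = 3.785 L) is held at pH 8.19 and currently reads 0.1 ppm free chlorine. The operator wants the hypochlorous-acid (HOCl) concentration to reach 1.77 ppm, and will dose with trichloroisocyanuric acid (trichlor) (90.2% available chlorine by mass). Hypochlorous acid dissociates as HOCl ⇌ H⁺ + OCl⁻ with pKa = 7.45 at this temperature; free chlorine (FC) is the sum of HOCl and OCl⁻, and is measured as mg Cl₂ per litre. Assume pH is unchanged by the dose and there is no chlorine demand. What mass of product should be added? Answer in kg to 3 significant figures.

(a) Volume: 73,800 US gal × 3.785 L/gal = 279,333 L.
(a) Available chlorine delivered: 987 g × 0.727 = 717.5 g as Cl₂.
(a) Concentration rise: 717.5 g / 279,333 L = 2.569 mg/L = 2.57 ppm.
(a) Final FC: 1.1 + 2.57 = 3.67 ppm.

(b) Volume: 264,000 US gal × 3.785 L/gal = 999,240 L.
(b) [OCl⁻]/[HOCl] = 10^(pH − pKa) = 10^(8.19 − 7.45) = 5.495; fraction as HOCl = 1/(1 + 5.495) = 0.154.
(b) Free chlorine required for 1.77 ppm HOCl: 1.77 / 0.154 = 11.5 ppm.
(b) FC to add: 11.5 − 0.1 = 11.4 mg/L as Cl₂.
(b) Cl₂ equivalent: 11.4 mg/L × 999,240 L = 11,390 g.
(b) Product at 90.2% available Cl: 11,390 / 0.902 = 12,630 g.

(a) 3.67 ppm; (b) 12.6 kg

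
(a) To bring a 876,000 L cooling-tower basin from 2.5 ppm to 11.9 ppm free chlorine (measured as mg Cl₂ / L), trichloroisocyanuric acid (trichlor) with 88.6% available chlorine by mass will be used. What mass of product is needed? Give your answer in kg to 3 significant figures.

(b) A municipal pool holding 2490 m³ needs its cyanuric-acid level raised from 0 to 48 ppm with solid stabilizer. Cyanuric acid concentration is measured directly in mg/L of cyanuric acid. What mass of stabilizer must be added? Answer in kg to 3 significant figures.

(a) 9.29 kg; (b) 120 kg

(a) Chlorine deficit: 11.9 − 2.5 = 9.4 ppm = 9.4 mg/L as Cl₂.
(a) Cl₂ equivalent needed: 9.4 mg/L × 876,000 L = 8,234,000 mg = 8234 g.
(a) Product at 88.6% available chlorine: 8234 / 0.886 = 9294 g.

(b) Volume: 2490 m³ = 2,490,000 L.
(b) CYA to add: (48 − 0) = 48 mg/L × 2,490,000 L = 119,500 g cyanuric acid.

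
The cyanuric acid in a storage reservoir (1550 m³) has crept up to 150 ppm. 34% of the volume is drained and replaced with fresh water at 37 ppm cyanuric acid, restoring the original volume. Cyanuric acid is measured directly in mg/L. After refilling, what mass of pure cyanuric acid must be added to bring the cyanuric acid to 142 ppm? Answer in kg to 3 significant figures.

Volume: 1550 m³ = 1,550,000 L.
After draining 34% and refilling: 150 × 0.66 + 37 × 0.34 = 111.58 ppm.
Deficit to target: 142 − 111.58 = 30.42 mg/L.
Mass: 30.42 mg/L × 1,550,000 L = 47,150 g cyanuric acid.

47.2 kg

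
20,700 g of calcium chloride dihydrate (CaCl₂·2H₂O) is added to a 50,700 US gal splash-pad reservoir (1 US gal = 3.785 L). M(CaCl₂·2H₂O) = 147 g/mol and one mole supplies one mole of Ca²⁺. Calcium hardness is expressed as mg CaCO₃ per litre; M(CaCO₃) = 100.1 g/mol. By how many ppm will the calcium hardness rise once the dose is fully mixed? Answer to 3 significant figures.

Volume: 50,700 US gal × 3.785 L/gal = 191,900 L.
Moles of Ca²⁺: 20,700 g ÷ 147 g/mol = 140.8 mol.
As CaCO₃: 140.8 mol × 100.1 g/mol = 14,100 g.
Rise: 14,100 g / 191,900 L × 1000 = 73.45 mg/L.

73.5 ppm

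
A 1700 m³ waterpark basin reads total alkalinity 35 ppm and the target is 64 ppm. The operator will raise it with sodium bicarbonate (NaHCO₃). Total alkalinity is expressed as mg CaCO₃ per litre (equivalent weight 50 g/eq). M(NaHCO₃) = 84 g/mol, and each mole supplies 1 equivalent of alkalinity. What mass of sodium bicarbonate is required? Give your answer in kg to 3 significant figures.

Volume: 1700 m³ = 1,700,000 L.
Alkalinity to add: (64 − 35) = 29 mg/L as CaCO₃ × 1,700,000 L = 49,300 g as CaCO₃.
Equivalents: 49,300 g ÷ 50 g/eq = 986 eq.
NaHCO₃ supplies 1 eq per mole → 986 mol.
Mass: 986 mol × 84 g/mol = 82,820 g.

82.8 kg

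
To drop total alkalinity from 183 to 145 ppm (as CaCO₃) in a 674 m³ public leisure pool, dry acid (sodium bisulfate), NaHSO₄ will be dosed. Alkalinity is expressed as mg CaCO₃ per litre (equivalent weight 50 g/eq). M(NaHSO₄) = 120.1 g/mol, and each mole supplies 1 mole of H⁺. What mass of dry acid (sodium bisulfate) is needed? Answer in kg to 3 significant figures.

61.5 kg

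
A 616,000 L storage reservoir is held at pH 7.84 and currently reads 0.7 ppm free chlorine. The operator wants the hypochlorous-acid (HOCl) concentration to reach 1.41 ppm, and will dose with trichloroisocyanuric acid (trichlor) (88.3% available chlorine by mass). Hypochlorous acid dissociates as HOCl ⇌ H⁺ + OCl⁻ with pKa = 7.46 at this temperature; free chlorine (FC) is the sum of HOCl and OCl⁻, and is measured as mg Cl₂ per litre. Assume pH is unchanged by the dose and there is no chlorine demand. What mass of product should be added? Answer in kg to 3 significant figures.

2.85 kg

[OCl⁻]/[HOCl] = 10^(pH − pKa) = 10^(7.84 − 7.46) = 2.399; fraction as HOCl = 1/(1 + 2.399) = 0.2942.
Free chlorine required for 1.41 ppm HOCl: 1.41 / 0.2942 = 4.792 ppm.
FC to add: 4.792 − 0.7 = 4.092 mg/L as Cl₂.
Cl₂ equivalent: 4.092 mg/L × 616,000 L = 2521 g.
Product at 88.3% available Cl: 2521 / 0.883 = 2855 g.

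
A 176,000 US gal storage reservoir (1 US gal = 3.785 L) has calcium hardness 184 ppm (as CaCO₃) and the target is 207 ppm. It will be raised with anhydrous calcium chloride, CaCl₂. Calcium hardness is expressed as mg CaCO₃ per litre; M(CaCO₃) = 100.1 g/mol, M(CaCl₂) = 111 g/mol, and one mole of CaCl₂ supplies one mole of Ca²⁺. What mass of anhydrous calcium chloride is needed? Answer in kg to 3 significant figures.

Volume: 176,000 US gal × 3.785 L/gal = 666,160 L.
Hardness to add: (207 − 184) = 23 mg/L as CaCO₃ × 666,160 L = 15,320 g as CaCO₃.
Moles of Ca²⁺ (1 mol Ca²⁺ ≡ 1 mol CaCO₃): 15,320 / 100.1 g/mol = 153.1 mol.
Mass of CaCl₂: 153.1 × 111 = 16,990 g.

17.0 kg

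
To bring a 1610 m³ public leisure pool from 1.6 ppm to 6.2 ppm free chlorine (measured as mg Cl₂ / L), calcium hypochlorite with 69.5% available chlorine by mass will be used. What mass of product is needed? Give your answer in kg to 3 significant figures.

10.7 kg

Volume: 1610 m³ = 1,610,000 L.
Chlorine deficit: 6.2 − 1.6 = 4.6 ppm = 4.6 mg/L as Cl₂.
Cl₂ equivalent needed: 4.6 mg/L × 1,610,000 L = 7,406,000 mg = 7406 g.
Product at 69.5% available chlorine: 7406 / 0.695 = 10,660 g.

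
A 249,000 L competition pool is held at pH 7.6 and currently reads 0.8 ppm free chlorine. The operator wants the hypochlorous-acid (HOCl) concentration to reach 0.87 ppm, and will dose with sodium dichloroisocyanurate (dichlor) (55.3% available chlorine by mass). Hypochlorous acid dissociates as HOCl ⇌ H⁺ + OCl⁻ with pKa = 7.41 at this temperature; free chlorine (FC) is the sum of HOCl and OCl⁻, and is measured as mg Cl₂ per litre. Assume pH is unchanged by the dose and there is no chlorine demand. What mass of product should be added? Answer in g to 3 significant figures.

[OCl⁻]/[HOCl] = 10^(pH − pKa) = 10^(7.6 − 7.41) = 1.549; fraction as HOCl = 1/(1 + 1.549) = 0.3923.
Free chlorine required for 0.87 ppm HOCl: 0.87 / 0.3923 = 2.217 ppm.
FC to add: 2.217 − 0.8 = 1.417 mg/L as Cl₂.
Cl₂ equivalent: 1.417 mg/L × 249,000 L = 353 g.
Product at 55.3% available Cl: 353 / 0.553 = 638.2 g.

638 g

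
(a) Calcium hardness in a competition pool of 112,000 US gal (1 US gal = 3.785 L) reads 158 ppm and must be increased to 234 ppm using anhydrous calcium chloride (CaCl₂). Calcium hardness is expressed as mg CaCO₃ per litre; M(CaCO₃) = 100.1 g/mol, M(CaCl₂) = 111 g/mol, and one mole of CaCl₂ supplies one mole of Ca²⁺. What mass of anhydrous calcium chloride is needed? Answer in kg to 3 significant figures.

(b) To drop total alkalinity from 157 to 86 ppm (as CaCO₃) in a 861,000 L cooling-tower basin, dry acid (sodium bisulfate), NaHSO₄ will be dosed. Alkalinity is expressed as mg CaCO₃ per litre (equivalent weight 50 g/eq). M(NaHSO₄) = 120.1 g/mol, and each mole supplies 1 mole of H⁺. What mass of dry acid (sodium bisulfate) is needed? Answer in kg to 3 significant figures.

(a) 35.7 kg; (b) 147 kg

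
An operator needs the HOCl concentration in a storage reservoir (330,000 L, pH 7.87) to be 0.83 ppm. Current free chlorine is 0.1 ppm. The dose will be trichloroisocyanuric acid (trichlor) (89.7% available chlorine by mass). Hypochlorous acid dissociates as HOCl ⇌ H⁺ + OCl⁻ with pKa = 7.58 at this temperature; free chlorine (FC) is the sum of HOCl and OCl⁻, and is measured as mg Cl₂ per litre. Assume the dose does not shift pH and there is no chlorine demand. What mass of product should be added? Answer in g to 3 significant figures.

[OCl⁻]/[HOCl] = 10^(pH − pKa) = 10^(7.87 − 7.58) = 1.95; fraction as HOCl = 1/(1 + 1.95) = 0.339.
Free chlorine required for 0.83 ppm HOCl: 0.83 / 0.339 = 2.448 ppm.
FC to add: 2.448 − 0.1 = 2.348 mg/L as Cl₂.
Cl₂ equivalent: 2.348 mg/L × 330,000 L = 775 g.
Product at 89.7% available Cl: 775 / 0.897 = 863.9 g.

864 g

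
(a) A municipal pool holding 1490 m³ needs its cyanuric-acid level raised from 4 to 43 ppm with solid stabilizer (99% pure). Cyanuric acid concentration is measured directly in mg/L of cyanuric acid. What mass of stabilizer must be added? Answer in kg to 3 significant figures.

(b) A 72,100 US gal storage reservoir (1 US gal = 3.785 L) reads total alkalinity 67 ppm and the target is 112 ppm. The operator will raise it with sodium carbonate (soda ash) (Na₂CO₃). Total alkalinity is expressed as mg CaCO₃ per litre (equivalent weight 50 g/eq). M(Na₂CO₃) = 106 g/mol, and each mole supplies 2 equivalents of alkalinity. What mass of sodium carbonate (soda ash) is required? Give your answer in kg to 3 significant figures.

(a) 58.7 kg; (b) 13.0 kg

(a) Volume: 1490 m³ = 1,490,000 L.
(a) CYA to add: (43 − 4) = 39 mg/L × 1,490,000 L = 58,110 g cyanuric acid.
(a) At 99% purity: 58,110 / 0.99 = 58,700 g product.

(b) Volume: 72,100 US gal × 3.785 L/gal = 272,898 L.
(b) Alkalinity to add: (112 − 67) = 45 mg/L as CaCO₃ × 272,898 L = 12,280 g as CaCO₃.
(b) Equivalents: 12,280 g ÷ 50 g/eq = 245.6 eq.
(b) Each mole of Na₂CO₃ supplies 2 eq, so 245.6 / 2 = 122.8 mol.
(b) Mass: 122.8 mol × 106 g/mol = 13,020 g.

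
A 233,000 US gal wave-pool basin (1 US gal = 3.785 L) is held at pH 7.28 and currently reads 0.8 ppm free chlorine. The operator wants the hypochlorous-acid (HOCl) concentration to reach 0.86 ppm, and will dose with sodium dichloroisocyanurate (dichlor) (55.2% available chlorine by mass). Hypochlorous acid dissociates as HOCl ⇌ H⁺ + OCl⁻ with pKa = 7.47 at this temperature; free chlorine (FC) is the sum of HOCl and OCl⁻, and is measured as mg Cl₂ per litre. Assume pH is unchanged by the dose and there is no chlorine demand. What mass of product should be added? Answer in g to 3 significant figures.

Volume: 233,000 US gal × 3.785 L/gal = 881,905 L.
[OCl⁻]/[HOCl] = 10^(pH − pKa) = 10^(7.28 − 7.47) = 0.6457; fraction as HOCl = 1/(1 + 0.6457) = 0.6077.
Free chlorine required for 0.86 ppm HOCl: 0.86 / 0.6077 = 1.415 ppm.
FC to add: 1.415 − 0.8 = 0.6153 mg/L as Cl₂.
Cl₂ equivalent: 0.6153 mg/L × 881,905 L = 542.6 g.
Product at 55.2% available Cl: 542.6 / 0.552 = 983 g.

983 g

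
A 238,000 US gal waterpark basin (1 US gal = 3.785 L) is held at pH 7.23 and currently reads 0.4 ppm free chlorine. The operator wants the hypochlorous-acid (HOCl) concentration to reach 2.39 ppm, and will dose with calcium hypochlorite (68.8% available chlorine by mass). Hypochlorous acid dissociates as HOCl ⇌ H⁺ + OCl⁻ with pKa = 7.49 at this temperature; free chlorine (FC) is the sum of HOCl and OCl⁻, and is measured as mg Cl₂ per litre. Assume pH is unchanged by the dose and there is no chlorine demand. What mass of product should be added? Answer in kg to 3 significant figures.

4.33 kg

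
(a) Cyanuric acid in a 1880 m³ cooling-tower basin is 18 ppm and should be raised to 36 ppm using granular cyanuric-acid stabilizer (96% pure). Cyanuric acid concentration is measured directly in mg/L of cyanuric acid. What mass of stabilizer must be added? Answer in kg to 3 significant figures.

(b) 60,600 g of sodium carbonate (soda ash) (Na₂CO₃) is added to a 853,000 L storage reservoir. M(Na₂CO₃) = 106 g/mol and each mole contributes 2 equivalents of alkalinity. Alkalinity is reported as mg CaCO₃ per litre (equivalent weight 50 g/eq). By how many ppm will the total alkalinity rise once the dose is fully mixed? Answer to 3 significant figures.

(a) 35.2 kg; (b) 67.0 ppm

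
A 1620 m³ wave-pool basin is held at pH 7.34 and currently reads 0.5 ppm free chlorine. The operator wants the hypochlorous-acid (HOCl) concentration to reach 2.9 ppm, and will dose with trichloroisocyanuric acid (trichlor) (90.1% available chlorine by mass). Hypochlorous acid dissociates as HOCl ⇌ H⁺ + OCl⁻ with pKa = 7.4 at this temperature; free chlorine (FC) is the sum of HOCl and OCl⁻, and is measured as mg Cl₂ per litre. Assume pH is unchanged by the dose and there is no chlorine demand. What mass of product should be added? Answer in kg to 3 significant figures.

Volume: 1620 m³ = 1,620,000 L.
[OCl⁻]/[HOCl] = 10^(pH − pKa) = 10^(7.34 − 7.4) = 0.871; fraction as HOCl = 1/(1 + 0.871) = 0.5345.
Free chlorine required for 2.9 ppm HOCl: 2.9 / 0.5345 = 5.426 ppm.
FC to add: 5.426 − 0.5 = 4.926 mg/L as Cl₂.
Cl₂ equivalent: 4.926 mg/L × 1,620,000 L = 7980 g.
Product at 90.1% available Cl: 7980 / 0.901 = 8857 g.

8.86 kg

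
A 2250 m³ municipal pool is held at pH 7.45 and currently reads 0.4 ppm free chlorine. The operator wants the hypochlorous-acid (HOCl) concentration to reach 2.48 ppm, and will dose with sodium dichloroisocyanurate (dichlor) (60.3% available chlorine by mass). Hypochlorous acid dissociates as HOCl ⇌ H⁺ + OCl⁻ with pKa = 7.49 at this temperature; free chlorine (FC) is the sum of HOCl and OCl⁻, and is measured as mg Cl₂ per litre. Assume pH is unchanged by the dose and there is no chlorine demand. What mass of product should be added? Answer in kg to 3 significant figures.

16.2 kg

Volume: 2250 m³ = 2,250,000 L.
[OCl⁻]/[HOCl] = 10^(pH − pKa) = 10^(7.45 − 7.49) = 0.912; fraction as HOCl = 1/(1 + 0.912) = 0.523.
Free chlorine required for 2.48 ppm HOCl: 2.48 / 0.523 = 4.742 ppm.
FC to add: 4.742 − 0.4 = 4.342 mg/L as Cl₂.
Cl₂ equivalent: 4.342 mg/L × 2,250,000 L = 9769 g.
Product at 60.3% available Cl: 9769 / 0.603 = 16,200 g.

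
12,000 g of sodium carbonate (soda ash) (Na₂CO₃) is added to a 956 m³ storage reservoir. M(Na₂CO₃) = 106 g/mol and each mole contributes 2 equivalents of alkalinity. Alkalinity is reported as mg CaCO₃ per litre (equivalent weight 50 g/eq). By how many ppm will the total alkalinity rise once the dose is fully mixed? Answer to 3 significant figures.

Volume: 956 m³ = 956,000 L.
Moles of Na₂CO₃: 12,000 g ÷ 106 g/mol = 113.2 mol → 226.4 eq of alkalinity.
As CaCO₃: 226.4 eq × 50 g/eq = 11,320 g.
Rise: 11,320 g / 956,000 L × 1000 = 11.84 mg/L.

11.8 ppm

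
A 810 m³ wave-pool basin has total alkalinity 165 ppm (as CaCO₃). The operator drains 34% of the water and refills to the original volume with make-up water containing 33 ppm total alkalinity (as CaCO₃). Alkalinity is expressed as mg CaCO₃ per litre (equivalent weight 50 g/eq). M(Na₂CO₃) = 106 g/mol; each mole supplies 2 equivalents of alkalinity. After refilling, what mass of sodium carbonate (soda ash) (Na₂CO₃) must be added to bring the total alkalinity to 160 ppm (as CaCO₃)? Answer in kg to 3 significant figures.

34.2 kg

Volume: 810 m³ = 810,000 L.
After draining 34% and refilling: 165 × 0.66 + 33 × 0.34 = 120.12 ppm.
Deficit to target: 160 − 120.12 = 39.88 mg/L.
As CaCO₃: 39.88 mg/L × 810,000 L = 32,300 g; ÷ 50 g/eq ÷ 2 = 323 mol Na₂CO₃.
Mass: 323 × 106 = 34,240 g.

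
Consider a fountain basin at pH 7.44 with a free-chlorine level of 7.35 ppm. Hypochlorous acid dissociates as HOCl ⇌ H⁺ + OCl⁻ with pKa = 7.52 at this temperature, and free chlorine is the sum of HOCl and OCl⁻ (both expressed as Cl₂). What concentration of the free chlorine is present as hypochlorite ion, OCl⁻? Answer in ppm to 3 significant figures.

[OCl⁻]/[HOCl] = 10^(pH − pKa) = 10^(7.44 − 7.52) = 10^-0.08 = 0.8318.
Fraction as HOCl = 1 / (1 + 0.8318) = 0.5459.
OCl⁻ = (1 − 0.5459) × 7.35 ppm = 3.337 ppm.

3.34 ppm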